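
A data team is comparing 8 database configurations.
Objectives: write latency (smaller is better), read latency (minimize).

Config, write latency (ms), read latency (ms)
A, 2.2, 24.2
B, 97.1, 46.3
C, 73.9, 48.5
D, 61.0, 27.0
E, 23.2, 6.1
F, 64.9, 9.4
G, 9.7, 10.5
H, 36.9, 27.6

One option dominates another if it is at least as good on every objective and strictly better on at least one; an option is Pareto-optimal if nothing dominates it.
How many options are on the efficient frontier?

A: not dominated (best write latency).
B: dominated by A (write latency 2.2≤97.1, read latency 24.2≤46.3).
C: dominated by A (write latency 2.2≤73.9, read latency 24.2≤48.5).
D: dominated by A (write latency 2.2≤61.0, read latency 24.2≤27.0).
E: not dominated (best read latency).
F: dominated by E (write latency 23.2≤64.9, read latency 6.1≤9.4).
G: not dominated.
H: dominated by A (write latency 2.2≤36.9, read latency 24.2≤27.6).
Pareto-optimal: A, E, G → 3.

3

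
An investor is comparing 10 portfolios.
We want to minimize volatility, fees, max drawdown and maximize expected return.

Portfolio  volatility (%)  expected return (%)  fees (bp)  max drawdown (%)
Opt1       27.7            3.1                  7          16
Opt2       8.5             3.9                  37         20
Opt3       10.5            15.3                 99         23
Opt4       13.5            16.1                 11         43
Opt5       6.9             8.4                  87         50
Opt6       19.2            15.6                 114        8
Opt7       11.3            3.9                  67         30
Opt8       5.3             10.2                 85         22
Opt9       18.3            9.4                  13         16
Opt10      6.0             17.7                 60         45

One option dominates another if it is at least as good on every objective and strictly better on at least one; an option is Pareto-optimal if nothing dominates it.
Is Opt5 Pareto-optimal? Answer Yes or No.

Opt8 vs Opt5: volatility 5.3≤6.9, expected return 10.2≥8.4, fees 85≤87, max drawdown 22≤50 — Opt8 is at least as good on every objective and strictly better on at least one, so Opt8 dominates Opt5.

No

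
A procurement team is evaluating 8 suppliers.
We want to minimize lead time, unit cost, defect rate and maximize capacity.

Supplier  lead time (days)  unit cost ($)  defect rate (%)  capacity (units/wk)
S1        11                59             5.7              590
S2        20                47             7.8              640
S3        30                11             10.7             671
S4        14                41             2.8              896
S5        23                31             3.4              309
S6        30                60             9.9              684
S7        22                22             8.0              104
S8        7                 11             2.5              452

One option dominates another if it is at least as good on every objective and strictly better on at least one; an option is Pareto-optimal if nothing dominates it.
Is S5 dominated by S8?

Yes

S8 vs S5: lead time 7≤23, unit cost 11≤31, defect rate 2.5≤3.4, capacity 452≥309 — S8 is at least as good on every objective with at least one strict improvement.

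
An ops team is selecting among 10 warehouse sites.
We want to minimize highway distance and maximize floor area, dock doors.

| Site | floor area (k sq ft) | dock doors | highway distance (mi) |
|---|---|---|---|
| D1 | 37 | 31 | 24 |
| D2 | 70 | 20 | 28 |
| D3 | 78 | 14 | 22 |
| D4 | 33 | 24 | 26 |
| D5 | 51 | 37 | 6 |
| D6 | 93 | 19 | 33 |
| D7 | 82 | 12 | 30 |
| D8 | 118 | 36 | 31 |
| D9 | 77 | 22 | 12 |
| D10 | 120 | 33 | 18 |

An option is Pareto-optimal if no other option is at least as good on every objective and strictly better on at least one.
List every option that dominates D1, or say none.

D5: floor area 51≥37, dock doors 37≥31, highway distance 6≤24 — dominates D1.
D10: floor area 120≥37, dock doors 33≥31, highway distance 18≤24 — dominates D1.
Others (D2, D3, D4, D6, D7, D8, D9) are each worse than D1 on at least one objective.

D5, D10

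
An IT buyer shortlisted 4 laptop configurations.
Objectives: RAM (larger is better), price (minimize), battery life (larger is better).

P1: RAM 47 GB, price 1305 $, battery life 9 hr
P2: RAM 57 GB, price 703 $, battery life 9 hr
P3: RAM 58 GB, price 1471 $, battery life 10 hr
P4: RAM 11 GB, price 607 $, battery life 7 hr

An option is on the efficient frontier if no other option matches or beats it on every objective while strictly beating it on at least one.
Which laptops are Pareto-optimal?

P1: dominated by P2 (RAM 57≥47, price 703≤1305, battery life 9≥9).
P2: not dominated.
P3: not dominated (best RAM).
P4: not dominated (best price).

P2, P3, P4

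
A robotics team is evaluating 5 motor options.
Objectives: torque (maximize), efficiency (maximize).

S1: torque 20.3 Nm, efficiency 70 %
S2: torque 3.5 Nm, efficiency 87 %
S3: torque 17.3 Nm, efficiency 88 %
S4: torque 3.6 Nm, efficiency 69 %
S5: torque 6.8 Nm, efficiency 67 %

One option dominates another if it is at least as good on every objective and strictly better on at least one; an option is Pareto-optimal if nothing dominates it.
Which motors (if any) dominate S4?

S1, S3

S1: torque 20.3≥3.6, efficiency 70≥69 — dominates S4.
S3: torque 17.3≥3.6, efficiency 88≥69 — dominates S4.
Others (S2, S5) are each worse than S4 on at least one objective.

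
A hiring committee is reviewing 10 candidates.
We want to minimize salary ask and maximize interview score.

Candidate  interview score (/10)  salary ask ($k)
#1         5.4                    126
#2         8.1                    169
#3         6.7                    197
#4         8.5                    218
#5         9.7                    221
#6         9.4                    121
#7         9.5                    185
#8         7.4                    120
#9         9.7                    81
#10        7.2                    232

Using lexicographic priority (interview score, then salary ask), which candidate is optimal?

First maximize interview score: best is 9.7, kept {#5, #9}.
Then minimize salary ask: best is 81, kept {#9}.

#9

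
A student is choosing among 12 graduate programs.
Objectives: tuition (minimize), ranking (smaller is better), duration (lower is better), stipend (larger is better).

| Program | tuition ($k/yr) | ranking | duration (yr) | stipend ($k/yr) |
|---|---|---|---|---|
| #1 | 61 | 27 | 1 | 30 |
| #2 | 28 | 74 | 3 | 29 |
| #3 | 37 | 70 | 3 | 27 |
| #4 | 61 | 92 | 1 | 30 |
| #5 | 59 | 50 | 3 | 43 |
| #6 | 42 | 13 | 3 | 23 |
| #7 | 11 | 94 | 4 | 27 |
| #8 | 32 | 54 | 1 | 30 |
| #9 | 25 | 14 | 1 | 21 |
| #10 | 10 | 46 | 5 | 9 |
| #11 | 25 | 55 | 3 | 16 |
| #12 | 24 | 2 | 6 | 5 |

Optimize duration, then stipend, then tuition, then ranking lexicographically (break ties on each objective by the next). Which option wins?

First minimize duration: best is 1, kept {#1, #4, #8, #9}.
Then maximize stipend: best is 30, kept {#1, #4, #8}.
Then minimize tuition: best is 32, kept {#8}.

#8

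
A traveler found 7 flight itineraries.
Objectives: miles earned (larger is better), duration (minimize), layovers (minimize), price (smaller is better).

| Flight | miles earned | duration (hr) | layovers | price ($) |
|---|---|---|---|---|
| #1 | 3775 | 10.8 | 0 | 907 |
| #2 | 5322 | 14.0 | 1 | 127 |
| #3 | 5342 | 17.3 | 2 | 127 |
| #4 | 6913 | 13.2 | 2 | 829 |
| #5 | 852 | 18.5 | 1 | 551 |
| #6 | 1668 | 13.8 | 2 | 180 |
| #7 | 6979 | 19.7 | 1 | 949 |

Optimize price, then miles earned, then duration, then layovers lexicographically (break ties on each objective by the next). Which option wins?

#3

First minimize price: best is 127, kept {#2, #3}.
Then maximize miles earned: best is 5342, kept {#3}.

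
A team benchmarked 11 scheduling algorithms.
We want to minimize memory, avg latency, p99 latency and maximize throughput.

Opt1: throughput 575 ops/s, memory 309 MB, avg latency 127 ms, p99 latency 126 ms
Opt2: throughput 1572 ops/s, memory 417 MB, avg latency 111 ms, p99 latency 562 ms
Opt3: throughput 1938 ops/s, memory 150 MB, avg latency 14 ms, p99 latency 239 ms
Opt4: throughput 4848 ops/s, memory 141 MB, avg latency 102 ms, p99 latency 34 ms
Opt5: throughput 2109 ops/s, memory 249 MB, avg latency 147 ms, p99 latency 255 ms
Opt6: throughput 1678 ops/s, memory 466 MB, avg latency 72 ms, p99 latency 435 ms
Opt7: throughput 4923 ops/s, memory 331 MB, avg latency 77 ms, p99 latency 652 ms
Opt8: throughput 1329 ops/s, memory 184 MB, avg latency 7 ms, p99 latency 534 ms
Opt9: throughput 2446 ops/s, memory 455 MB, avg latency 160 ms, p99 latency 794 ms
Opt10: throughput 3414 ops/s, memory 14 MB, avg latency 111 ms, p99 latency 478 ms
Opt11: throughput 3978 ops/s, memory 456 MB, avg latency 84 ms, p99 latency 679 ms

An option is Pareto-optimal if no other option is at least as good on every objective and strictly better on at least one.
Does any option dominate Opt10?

Opt1: worse on throughput (575 vs 3414).
Opt2: worse on throughput (1572 vs 3414).
Opt3: worse on throughput (1938 vs 3414).
Opt4: worse on memory (141 vs 14).
Opt5: worse on throughput (2109 vs 3414).
Opt6: worse on throughput (1678 vs 3414).
Opt7: worse on memory (331 vs 14).
Opt8: worse on throughput (1329 vs 3414).
Opt9: worse on throughput (2446 vs 3414).
Opt11: worse on memory (456 vs 14).
No option is at least as good as Opt10 on every objective and strictly better on one.

No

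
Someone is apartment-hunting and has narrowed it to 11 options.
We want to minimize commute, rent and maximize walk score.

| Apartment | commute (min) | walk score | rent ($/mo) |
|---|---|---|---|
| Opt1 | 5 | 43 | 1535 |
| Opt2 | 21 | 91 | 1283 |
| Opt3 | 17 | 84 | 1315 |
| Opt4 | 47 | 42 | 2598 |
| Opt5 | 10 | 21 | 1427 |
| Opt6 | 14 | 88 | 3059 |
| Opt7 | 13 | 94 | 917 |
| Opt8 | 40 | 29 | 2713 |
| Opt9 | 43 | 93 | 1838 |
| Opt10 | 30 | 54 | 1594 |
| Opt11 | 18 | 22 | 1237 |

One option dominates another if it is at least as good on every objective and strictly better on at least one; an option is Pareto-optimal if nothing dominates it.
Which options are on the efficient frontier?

Opt1: not dominated (best commute).
Opt2: dominated by Opt7 (commute 13≤21, walk score 94≥91, rent 917≤1283).
Opt3: dominated by Opt7 (commute 13≤17, walk score 94≥84, rent 917≤1315).
Opt4: dominated by Opt1 (commute 5≤47, walk score 43≥42, rent 1535≤2598).
Opt5: not dominated.
Opt6: dominated by Opt7 (commute 13≤14, walk score 94≥88, rent 917≤3059).
Opt7: not dominated (best walk score).
Opt8: dominated by Opt1 (commute 5≤40, walk score 43≥29, rent 1535≤2713).
Opt9: dominated by Opt7 (commute 13≤43, walk score 94≥93, rent 917≤1838).
Opt10: dominated by Opt2 (commute 21≤30, walk score 91≥54, rent 1283≤1594).
Opt11: dominated by Opt7 (commute 13≤18, walk score 94≥22, rent 917≤1237).

Opt1, Opt5, Opt7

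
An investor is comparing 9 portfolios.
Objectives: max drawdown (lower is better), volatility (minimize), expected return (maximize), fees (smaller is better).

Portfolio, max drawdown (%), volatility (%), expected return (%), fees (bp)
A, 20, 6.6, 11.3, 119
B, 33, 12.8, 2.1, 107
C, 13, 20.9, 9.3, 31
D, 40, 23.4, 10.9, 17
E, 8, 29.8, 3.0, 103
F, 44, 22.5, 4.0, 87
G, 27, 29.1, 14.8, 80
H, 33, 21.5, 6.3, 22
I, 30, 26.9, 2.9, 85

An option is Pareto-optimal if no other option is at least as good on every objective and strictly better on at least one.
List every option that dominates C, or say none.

A: worse on max drawdown (20 vs 13).
B: worse on max drawdown (33 vs 13).
D: worse on max drawdown (40 vs 13).
E: worse on volatility (29.8 vs 20.9).
F: worse on max drawdown (44 vs 13).
G: worse on max drawdown (27 vs 13).
H: worse on max drawdown (33 vs 13).
I: worse on max drawdown (30 vs 13).
No option dominates C.

none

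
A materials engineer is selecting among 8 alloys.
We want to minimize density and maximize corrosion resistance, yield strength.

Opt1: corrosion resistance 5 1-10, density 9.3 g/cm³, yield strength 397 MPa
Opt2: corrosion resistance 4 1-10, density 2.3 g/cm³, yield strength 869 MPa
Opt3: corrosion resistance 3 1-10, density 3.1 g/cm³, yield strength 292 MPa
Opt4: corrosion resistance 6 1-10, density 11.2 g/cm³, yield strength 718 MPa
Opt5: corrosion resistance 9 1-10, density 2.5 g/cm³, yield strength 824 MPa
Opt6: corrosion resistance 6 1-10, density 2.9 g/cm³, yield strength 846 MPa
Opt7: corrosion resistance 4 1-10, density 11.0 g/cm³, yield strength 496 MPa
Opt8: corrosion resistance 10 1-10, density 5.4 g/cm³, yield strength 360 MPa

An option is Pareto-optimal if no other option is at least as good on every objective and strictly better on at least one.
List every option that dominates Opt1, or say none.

Opt5: corrosion resistance 9≥5, density 2.5≤9.3, yield strength 824≥397 — dominates Opt1.
Opt6: corrosion resistance 6≥5, density 2.9≤9.3, yield strength 846≥397 — dominates Opt1.
Others (Opt2, Opt3, Opt4, Opt7, Opt8) are each worse than Opt1 on at least one objective.

Opt5, Opt6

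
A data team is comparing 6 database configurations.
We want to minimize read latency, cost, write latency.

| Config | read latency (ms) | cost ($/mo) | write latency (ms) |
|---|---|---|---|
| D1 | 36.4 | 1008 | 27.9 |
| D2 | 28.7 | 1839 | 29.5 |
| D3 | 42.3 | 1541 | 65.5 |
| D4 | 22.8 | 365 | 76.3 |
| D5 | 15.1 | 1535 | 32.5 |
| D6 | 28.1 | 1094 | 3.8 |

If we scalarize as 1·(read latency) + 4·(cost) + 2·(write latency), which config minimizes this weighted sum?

D1: 1·36.4 + 4·1008 + 2·27.9 = 4124.2
D2: 1·28.7 + 4·1839 + 2·29.5 = 7443.7
D3: 1·42.3 + 4·1541 + 2·65.5 = 6337.3
D4: 1·22.8 + 4·365 + 2·76.3 = 1635.4
D5: 1·15.1 + 4·1535 + 2·32.5 = 6220.1
D6: 1·28.1 + 4·1094 + 2·3.8 = 4411.7
Lowest: D4 at 1635.4.

D4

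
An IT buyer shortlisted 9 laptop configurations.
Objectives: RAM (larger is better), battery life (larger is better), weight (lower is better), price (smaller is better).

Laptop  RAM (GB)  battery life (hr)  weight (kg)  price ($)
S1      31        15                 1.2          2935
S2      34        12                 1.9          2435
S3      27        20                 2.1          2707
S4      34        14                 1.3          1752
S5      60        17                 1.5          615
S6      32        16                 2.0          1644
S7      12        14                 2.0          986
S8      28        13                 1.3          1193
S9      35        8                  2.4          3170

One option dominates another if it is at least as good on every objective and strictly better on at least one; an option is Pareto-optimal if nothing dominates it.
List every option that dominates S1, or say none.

none

S2: worse on battery life (12 vs 15).
S3: worse on RAM (27 vs 31).
S4: worse on battery life (14 vs 15).
S5: worse on weight (1.5 vs 1.2).
S6: worse on weight (2.0 vs 1.2).
S7: worse on RAM (12 vs 31).
S8: worse on RAM (28 vs 31).
S9: worse on battery life (8 vs 15).
No option dominates S1.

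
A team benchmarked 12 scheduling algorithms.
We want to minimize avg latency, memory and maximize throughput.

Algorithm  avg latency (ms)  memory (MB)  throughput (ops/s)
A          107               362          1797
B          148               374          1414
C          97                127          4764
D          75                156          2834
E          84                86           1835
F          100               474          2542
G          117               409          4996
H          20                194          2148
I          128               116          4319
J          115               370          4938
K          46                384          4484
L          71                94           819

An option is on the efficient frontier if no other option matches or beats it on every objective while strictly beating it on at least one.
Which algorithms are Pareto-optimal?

C, D, E, G, H, I, J, K, L

A: dominated by C (avg latency 97≤107, memory 127≤362, throughput 4764≥1797).
B: dominated by A (avg latency 107≤148, memory 362≤374, throughput 1797≥1414).
C: not dominated.
D: not dominated.
E: not dominated (best memory).
F: dominated by C (avg latency 97≤100, memory 127≤474, throughput 4764≥2542).
G: not dominated (best throughput).
H: not dominated (best avg latency).
I: not dominated.
J: not dominated.
K: not dominated.
L: not dominated.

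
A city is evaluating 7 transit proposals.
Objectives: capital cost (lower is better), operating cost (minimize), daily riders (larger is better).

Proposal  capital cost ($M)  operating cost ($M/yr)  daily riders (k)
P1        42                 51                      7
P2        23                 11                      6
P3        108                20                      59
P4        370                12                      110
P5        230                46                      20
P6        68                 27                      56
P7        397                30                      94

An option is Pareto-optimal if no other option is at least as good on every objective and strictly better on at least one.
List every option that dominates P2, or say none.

P1: worse on capital cost (42 vs 23).
P3: worse on capital cost (108 vs 23).
P4: worse on capital cost (370 vs 23).
P5: worse on capital cost (230 vs 23).
P6: worse on capital cost (68 vs 23).
P7: worse on capital cost (397 vs 23).
No option dominates P2.

none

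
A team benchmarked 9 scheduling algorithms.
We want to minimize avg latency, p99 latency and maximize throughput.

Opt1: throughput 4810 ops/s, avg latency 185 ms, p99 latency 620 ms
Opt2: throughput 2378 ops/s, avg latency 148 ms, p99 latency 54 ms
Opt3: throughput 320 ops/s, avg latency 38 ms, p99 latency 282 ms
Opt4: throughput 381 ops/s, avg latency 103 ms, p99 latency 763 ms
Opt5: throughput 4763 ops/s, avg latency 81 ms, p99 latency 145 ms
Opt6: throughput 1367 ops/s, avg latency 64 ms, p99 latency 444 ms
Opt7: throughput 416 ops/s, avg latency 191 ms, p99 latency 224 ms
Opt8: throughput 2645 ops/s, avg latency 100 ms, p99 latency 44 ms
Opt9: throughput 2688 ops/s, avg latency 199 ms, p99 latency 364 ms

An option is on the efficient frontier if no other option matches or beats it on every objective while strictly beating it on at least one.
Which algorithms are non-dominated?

Opt1, Opt3, Opt5, Opt6, Opt8

Opt1: not dominated (best throughput).
Opt2: dominated by Opt8 (throughput 2645≥2378, avg latency 100≤148, p99 latency 44≤54).
Opt3: not dominated (best avg latency).
Opt4: dominated by Opt5 (throughput 4763≥381, avg latency 81≤103, p99 latency 145≤763).
Opt5: not dominated.
Opt6: not dominated.
Opt7: dominated by Opt2 (throughput 2378≥416, avg latency 148≤191, p99 latency 54≤224).
Opt8: not dominated (best p99 latency).
Opt9: dominated by Opt5 (throughput 4763≥2688, avg latency 81≤199, p99 latency 145≤364).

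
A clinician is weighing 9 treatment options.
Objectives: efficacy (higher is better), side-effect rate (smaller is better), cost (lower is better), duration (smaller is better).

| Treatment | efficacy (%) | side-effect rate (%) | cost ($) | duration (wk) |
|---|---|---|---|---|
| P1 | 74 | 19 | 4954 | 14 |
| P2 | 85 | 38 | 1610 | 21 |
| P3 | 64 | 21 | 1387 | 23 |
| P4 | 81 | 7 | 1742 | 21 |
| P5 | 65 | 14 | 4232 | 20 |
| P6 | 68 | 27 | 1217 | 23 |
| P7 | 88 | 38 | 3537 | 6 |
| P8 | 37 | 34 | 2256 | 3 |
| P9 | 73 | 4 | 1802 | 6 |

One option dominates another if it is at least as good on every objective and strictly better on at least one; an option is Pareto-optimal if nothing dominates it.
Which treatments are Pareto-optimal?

P1: not dominated.
P2: not dominated.
P3: not dominated.
P4: not dominated.
P5: dominated by P9 (efficacy 73≥65, side-effect rate 4≤14, cost 1802≤4232, duration 6≤20).
P6: not dominated (best cost).
P7: not dominated (best efficacy).
P8: not dominated (best duration).
P9: not dominated (best side-effect rate).

P1, P2, P3, P4, P6, P7, P8, P9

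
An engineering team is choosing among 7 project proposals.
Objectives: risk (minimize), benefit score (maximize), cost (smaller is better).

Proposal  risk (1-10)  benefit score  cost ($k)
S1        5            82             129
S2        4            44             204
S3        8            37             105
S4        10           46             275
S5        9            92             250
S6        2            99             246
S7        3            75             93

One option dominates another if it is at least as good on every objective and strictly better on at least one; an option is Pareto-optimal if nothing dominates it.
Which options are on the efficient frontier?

S1: not dominated.
S2: dominated by S7 (risk 3≤4, benefit score 75≥44, cost 93≤204).
S3: dominated by S7 (risk 3≤8, benefit score 75≥37, cost 93≤105).
S4: dominated by S1 (risk 5≤10, benefit score 82≥46, cost 129≤275).
S5: dominated by S6 (risk 2≤9, benefit score 99≥92, cost 246≤250).
S6: not dominated (best risk).
S7: not dominated (best cost).

S1, S6, S7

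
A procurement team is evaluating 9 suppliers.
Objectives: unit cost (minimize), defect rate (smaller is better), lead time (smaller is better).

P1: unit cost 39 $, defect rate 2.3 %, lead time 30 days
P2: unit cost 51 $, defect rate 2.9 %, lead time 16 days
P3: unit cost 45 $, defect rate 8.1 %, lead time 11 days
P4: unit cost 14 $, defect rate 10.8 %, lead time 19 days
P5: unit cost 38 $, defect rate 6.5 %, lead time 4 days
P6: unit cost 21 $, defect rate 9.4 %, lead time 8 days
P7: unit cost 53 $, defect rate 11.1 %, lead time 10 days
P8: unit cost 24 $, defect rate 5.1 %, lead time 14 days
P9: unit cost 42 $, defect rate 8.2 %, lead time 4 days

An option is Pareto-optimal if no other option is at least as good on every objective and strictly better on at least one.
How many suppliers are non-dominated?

P1: not dominated (best defect rate).
P2: not dominated.
P3: dominated by P5 (unit cost 38≤45, defect rate 6.5≤8.1, lead time 4≤11).
P4: not dominated (best unit cost).
P5: not dominated.
P6: not dominated.
P7: dominated by P5 (unit cost 38≤53, defect rate 6.5≤11.1, lead time 4≤10).
P8: not dominated.
P9: dominated by P5 (unit cost 38≤42, defect rate 6.5≤8.2, lead time 4≤4).
Pareto-optimal: P1, P2, P4, P5, P6, P8 → 6.

6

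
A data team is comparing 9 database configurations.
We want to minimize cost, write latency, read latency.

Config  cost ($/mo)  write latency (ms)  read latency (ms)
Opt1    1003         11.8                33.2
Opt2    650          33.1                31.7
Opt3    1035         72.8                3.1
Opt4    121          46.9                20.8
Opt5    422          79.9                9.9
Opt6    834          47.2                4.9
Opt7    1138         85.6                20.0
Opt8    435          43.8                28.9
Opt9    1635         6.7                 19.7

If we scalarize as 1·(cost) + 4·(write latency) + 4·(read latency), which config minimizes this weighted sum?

Opt4

Opt1: 1·1003 + 4·11.8 + 4·33.2 = 1183.0
Opt2: 1·650 + 4·33.1 + 4·31.7 = 909.2
Opt3: 1·1035 + 4·72.8 + 4·3.1 = 1338.6
Opt4: 1·121 + 4·46.9 + 4·20.8 = 391.8
Opt5: 1·422 + 4·79.9 + 4·9.9 = 781.2
Opt6: 1·834 + 4·47.2 + 4·4.9 = 1042.4
Opt7: 1·1138 + 4·85.6 + 4·20.0 = 1560.4
Opt8: 1·435 + 4·43.8 + 4·28.9 = 725.8
Opt9: 1·1635 + 4·6.7 + 4·19.7 = 1740.6
Lowest: Opt4 at 391.8.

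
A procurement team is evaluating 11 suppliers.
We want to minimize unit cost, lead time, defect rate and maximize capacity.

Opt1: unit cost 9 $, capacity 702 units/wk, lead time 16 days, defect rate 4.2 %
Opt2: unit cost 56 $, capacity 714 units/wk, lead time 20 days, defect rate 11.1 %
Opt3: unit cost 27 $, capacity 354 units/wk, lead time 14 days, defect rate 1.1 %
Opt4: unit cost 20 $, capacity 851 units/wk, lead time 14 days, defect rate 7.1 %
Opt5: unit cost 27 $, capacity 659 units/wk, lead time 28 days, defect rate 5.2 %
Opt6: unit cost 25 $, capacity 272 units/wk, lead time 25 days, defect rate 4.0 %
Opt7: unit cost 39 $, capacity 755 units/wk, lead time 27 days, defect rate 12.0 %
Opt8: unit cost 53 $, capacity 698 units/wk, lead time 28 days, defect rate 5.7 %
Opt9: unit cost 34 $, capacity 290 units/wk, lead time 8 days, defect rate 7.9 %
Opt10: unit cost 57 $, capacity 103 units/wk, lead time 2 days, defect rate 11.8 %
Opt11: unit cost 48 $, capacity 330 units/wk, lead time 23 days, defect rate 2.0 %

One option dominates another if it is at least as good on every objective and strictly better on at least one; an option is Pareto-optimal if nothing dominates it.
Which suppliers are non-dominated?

Opt1, Opt3, Opt4, Opt6, Opt9, Opt10

Opt1: not dominated (best unit cost).
Opt2: dominated by Opt4 (unit cost 20≤56, capacity 851≥714, lead time 14≤20, defect rate 7.1≤11.1).
Opt3: not dominated (best defect rate).
Opt4: not dominated (best capacity).
Opt5: dominated by Opt1 (unit cost 9≤27, capacity 702≥659, lead time 16≤28, defect rate 4.2≤5.2).
Opt6: not dominated.
Opt7: dominated by Opt4 (unit cost 20≤39, capacity 851≥755, lead time 14≤27, defect rate 7.1≤12.0).
Opt8: dominated by Opt1 (unit cost 9≤53, capacity 702≥698, lead time 16≤28, defect rate 4.2≤5.7).
Opt9: not dominated.
Opt10: not dominated (best lead time).
Opt11: dominated by Opt3 (unit cost 27≤48, capacity 354≥330, lead time 14≤23, defect rate 1.1≤2.0).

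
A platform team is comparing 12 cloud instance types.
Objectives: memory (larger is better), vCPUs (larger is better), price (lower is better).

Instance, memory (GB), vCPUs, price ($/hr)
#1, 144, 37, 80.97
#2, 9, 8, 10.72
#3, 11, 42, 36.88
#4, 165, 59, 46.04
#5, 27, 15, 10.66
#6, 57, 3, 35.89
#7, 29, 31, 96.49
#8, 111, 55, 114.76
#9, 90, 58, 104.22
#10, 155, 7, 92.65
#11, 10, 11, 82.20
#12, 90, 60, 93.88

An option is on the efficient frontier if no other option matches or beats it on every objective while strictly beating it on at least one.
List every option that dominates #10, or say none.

#4: memory 165≥155, vCPUs 59≥7, price 46.04≤92.65 — dominates #10.
Others (#1, #2, #3, #5, #6, #7, #8, #9, #11, #12) are each worse than #10 on at least one objective.

#4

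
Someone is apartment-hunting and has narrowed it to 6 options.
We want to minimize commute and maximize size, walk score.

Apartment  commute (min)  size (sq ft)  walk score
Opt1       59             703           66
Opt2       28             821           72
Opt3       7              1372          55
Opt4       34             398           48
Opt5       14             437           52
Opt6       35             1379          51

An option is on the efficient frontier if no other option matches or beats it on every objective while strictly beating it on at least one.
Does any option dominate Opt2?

No

Opt1: worse on commute (59 vs 28).
Opt3: worse on walk score (55 vs 72).
Opt4: worse on commute (34 vs 28).
Opt5: worse on size (437 vs 821).
Opt6: worse on commute (35 vs 28).
No option is at least as good as Opt2 on every objective and strictly better on one.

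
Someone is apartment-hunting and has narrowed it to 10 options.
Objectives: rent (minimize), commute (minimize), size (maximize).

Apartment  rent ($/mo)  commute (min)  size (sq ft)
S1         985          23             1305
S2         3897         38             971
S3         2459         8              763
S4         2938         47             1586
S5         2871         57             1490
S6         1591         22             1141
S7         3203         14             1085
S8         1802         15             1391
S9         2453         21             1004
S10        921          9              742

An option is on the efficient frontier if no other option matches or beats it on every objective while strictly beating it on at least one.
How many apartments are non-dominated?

8

S1: not dominated.
S2: dominated by S1 (rent 985≤3897, commute 23≤38, size 1305≥971).
S3: not dominated (best commute).
S4: not dominated (best size).
S5: not dominated.
S6: not dominated.
S7: not dominated.
S8: not dominated.
S9: dominated by S8 (rent 1802≤2453, commute 15≤21, size 1391≥1004).
S10: not dominated (best rent).
Pareto-optimal: S1, S3, S4, S5, S6, S7, S8, S10 → 8.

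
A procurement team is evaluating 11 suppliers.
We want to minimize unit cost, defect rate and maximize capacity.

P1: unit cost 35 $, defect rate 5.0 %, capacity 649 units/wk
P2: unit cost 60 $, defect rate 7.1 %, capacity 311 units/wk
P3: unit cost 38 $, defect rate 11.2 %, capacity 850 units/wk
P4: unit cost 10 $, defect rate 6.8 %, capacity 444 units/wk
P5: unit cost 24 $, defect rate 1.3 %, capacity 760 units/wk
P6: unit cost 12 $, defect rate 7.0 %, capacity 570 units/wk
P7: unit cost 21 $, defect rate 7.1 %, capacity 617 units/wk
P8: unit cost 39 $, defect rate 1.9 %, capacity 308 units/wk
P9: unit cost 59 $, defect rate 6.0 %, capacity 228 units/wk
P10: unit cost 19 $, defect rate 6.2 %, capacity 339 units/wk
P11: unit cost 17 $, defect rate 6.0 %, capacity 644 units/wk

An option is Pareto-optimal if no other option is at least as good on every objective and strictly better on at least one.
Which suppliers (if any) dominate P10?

P11

P11: unit cost 17≤19, defect rate 6.0≤6.2, capacity 644≥339 — dominates P10.
Others (P1, P2, P3, P4, P5, P6, P7, P8, P9) are each worse than P10 on at least one objective.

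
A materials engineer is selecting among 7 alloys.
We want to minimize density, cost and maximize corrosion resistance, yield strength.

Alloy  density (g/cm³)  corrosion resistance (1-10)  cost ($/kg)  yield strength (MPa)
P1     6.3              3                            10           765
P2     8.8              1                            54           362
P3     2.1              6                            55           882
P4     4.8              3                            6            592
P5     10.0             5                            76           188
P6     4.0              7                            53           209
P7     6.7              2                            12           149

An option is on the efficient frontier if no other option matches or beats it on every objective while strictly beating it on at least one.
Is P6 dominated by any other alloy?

P1: worse on density (6.3 vs 4.0).
P2: worse on density (8.8 vs 4.0).
P3: worse on corrosion resistance (6 vs 7).
P4: worse on density (4.8 vs 4.0).
P5: worse on density (10.0 vs 4.0).
P7: worse on density (6.7 vs 4.0).
No option is at least as good as P6 on every objective and strictly better on one.

No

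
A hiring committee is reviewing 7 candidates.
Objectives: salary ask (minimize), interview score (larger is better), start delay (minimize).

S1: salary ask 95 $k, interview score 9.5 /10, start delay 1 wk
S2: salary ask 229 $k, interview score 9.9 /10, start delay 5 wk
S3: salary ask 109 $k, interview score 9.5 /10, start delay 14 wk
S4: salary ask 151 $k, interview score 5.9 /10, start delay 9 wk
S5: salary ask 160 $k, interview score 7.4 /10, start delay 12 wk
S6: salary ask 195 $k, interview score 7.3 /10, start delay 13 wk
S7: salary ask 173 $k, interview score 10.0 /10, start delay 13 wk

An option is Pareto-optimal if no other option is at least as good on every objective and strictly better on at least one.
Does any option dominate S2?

No

S1: worse on interview score (9.5 vs 9.9).
S3: worse on interview score (9.5 vs 9.9).
S4: worse on interview score (5.9 vs 9.9).
S5: worse on interview score (7.4 vs 9.9).
S6: worse on interview score (7.3 vs 9.9).
S7: worse on start delay (13 vs 5).
No option is at least as good as S2 on every objective and strictly better on one.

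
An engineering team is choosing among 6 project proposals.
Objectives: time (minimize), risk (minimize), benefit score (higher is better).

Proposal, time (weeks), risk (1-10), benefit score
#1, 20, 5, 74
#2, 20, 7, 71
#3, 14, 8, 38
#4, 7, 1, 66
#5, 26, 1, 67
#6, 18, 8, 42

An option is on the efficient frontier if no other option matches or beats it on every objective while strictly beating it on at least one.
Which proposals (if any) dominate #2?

#1

#1: time 20≤20, risk 5≤7, benefit score 74≥71 — dominates #2.
Others (#3, #4, #5, #6) are each worse than #2 on at least one objective.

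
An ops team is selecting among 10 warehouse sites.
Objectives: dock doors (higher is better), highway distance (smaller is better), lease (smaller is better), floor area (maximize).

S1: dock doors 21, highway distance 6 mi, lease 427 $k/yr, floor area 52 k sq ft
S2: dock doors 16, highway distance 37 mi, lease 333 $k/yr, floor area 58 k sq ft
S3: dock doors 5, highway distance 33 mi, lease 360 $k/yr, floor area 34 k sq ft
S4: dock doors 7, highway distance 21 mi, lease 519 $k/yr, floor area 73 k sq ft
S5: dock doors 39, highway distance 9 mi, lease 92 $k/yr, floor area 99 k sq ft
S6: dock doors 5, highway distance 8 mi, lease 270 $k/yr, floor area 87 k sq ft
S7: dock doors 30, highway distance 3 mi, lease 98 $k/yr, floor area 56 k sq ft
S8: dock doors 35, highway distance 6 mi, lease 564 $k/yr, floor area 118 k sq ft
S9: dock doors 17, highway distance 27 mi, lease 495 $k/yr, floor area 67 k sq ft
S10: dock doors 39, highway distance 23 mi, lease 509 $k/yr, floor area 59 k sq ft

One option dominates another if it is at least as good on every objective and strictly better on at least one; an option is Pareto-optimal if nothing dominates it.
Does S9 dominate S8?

No

S9 vs S8: S9 is worse on dock doors (17 vs 35), so it does not dominate S8.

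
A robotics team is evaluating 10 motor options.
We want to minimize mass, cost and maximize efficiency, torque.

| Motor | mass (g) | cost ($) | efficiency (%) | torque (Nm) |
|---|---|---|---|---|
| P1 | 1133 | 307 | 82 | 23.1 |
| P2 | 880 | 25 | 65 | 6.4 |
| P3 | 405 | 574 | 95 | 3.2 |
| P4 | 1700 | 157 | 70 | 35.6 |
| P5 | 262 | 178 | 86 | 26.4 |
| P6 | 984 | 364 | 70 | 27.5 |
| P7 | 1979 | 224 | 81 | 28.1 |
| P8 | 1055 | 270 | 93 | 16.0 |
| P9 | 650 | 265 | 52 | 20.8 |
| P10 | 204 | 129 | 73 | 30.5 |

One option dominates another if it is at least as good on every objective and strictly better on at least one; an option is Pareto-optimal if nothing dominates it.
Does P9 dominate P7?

P9 vs P7: P9 is worse on cost (265 vs 224), so it does not dominate P7.

No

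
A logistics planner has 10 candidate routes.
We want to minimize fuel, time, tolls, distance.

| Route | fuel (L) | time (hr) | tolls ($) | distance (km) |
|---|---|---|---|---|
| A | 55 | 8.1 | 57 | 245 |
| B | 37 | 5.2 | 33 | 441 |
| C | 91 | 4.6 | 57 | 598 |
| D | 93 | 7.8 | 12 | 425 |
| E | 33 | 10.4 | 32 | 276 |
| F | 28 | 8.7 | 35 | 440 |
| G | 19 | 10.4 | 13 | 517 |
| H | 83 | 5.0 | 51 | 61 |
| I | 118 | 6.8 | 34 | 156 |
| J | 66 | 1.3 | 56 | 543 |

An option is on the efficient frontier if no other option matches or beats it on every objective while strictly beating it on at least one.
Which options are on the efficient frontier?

A: not dominated.
B: not dominated.
C: dominated by J (fuel 66≤91, time 1.3≤4.6, tolls 56≤57, distance 543≤598).
D: not dominated (best tolls).
E: not dominated.
F: not dominated.
G: not dominated (best fuel).
H: not dominated (best distance).
I: not dominated.
J: not dominated (best time).

A, B, D, E, F, G, H, I, J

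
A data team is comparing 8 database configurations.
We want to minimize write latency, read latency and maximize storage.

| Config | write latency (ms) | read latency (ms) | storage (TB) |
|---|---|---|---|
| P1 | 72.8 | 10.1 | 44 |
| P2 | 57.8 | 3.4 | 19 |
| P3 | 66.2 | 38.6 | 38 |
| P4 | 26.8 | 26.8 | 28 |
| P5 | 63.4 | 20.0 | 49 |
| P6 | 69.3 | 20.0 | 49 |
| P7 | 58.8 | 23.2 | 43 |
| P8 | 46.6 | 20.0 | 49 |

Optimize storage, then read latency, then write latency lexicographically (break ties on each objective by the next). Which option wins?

First maximize storage: best is 49, kept {P5, P6, P8}.
Then minimize read latency: best is 20.0, kept {P5, P6, P8}.
Then minimize write latency: best is 46.6, kept {P8}.

P8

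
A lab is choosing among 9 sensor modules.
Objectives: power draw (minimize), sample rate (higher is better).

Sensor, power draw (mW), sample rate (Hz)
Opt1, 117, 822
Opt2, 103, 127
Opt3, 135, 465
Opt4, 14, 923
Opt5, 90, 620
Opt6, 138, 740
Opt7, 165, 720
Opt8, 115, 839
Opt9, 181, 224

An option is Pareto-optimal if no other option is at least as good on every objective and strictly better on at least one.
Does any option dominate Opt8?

Opt4 vs Opt8: power draw 14≤115, sample rate 923≥839 — Opt4 is at least as good on every objective and strictly better on at least one, so Opt4 dominates Opt8.

Yes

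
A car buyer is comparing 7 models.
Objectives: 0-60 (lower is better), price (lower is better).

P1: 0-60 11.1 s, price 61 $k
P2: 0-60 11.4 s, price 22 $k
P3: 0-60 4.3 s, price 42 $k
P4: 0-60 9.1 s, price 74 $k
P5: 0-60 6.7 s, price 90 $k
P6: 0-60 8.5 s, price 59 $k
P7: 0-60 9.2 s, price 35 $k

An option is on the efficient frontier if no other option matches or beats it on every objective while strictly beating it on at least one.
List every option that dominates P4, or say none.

P3: 0-60 4.3≤9.1, price 42≤74 — dominates P4.
P6: 0-60 8.5≤9.1, price 59≤74 — dominates P4.
Others (P1, P2, P5, P7) are each worse than P4 on at least one objective.

P3, P6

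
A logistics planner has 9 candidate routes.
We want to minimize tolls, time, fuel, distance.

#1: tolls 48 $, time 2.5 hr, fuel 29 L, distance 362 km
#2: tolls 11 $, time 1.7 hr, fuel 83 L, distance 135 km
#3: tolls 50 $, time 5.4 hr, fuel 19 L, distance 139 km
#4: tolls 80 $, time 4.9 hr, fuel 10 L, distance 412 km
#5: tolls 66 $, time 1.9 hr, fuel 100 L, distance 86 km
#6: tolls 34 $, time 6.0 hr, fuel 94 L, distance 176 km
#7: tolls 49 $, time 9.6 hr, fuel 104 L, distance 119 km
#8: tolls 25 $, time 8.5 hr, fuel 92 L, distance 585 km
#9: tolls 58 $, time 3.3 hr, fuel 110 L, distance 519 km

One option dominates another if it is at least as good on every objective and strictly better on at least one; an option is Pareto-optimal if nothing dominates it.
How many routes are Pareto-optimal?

#1: not dominated.
#2: not dominated (best tolls).
#3: not dominated.
#4: not dominated (best fuel).
#5: not dominated (best distance).
#6: dominated by #2 (tolls 11≤34, time 1.7≤6.0, fuel 83≤94, distance 135≤176).
#7: not dominated.
#8: dominated by #2 (tolls 11≤25, time 1.7≤8.5, fuel 83≤92, distance 135≤585).
#9: dominated by #1 (tolls 48≤58, time 2.5≤3.3, fuel 29≤110, distance 362≤519).
Pareto-optimal: #1, #2, #3, #4, #5, #7 → 6.

6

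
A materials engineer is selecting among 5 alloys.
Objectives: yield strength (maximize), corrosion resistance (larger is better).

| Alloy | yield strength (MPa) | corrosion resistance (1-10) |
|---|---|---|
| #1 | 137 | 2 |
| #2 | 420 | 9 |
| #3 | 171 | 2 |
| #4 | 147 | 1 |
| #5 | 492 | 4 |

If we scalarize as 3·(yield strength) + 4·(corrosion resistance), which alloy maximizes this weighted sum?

#5

#1: 3·137 + 4·2 = 419
#2: 3·420 + 4·9 = 1296
#3: 3·171 + 4·2 = 521
#4: 3·147 + 4·1 = 445
#5: 3·492 + 4·4 = 1492
Highest: #5 at 1492.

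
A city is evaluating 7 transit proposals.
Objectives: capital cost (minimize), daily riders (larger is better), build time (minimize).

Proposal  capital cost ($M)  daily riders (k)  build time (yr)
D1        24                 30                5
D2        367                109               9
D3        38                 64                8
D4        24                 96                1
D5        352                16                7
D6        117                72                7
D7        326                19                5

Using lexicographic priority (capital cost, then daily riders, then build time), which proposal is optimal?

First minimize capital cost: best is 24, kept {D1, D4}.
Then maximize daily riders: best is 96, kept {D4}.

D4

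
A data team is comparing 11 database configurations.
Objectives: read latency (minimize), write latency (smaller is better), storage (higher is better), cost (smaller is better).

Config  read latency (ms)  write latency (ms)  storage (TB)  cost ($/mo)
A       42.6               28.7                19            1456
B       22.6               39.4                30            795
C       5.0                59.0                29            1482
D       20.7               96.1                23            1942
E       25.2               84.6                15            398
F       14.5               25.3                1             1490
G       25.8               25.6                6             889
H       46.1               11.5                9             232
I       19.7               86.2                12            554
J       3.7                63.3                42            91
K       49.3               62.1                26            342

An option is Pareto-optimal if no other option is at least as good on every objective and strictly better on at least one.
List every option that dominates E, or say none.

J: read latency 3.7≤25.2, write latency 63.3≤84.6, storage 42≥15, cost 91≤398 — dominates E.
Others (A, B, C, D, F, G, H, I, K) are each worse than E on at least one objective.

J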